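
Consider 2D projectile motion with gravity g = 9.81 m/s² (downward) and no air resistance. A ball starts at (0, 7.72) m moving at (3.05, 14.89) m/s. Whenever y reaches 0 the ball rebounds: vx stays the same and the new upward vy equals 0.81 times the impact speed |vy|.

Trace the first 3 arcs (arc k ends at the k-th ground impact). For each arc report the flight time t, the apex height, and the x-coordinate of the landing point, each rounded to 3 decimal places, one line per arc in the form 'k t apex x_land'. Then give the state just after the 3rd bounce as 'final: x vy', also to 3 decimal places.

1 3.487 19.020 10.635
2 3.190 12.479 20.365
3 2.584 8.188 28.246
final: 28.246 10.266

Arc 1: start y=7.720, vy=14.890 → t=3.487, apex=19.020, x_land=10.635, impact vy=-19.318
  bounce: vy ← 0.81·19.318 = 15.647
Arc 2: start y=0.000, vy=15.647 → t=3.190, apex=12.479, x_land=20.365, impact vy=-15.647
  bounce: vy ← 0.81·15.647 = 12.674
Arc 3: start y=0.000, vy=12.674 → t=2.584, apex=8.188, x_land=28.246, impact vy=-12.674
  bounce: vy ← 0.81·12.674 = 10.266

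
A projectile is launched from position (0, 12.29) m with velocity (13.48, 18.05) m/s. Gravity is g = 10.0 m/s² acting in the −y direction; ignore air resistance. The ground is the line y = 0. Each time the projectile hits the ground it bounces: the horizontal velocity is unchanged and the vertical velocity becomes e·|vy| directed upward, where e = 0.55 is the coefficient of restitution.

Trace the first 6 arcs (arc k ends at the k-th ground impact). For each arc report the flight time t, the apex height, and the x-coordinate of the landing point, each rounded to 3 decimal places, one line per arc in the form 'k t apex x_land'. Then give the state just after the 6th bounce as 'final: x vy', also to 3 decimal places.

Arc 1: start y=12.290, vy=18.050 → t=4.196, apex=28.580, x_land=56.560, impact vy=-23.908
  bounce: vy ← 0.55·23.908 = 13.150
Arc 2: start y=0.000, vy=13.150 → t=2.630, apex=8.645, x_land=92.011, impact vy=-13.150
  bounce: vy ← 0.55·13.150 = 7.232
Arc 3: start y=0.000, vy=7.232 → t=1.446, apex=2.615, x_land=111.509, impact vy=-7.232
  bounce: vy ← 0.55·7.232 = 3.978
Arc 4: start y=0.000, vy=3.978 → t=0.796, apex=0.791, x_land=122.233, impact vy=-3.978
  bounce: vy ← 0.55·3.978 = 2.188
Arc 5: start y=0.000, vy=2.188 → t=0.438, apex=0.239, x_land=128.131, impact vy=-2.188
  bounce: vy ← 0.55·2.188 = 1.203
Arc 6: start y=0.000, vy=1.203 → t=0.241, apex=0.072, x_land=131.375, impact vy=-1.203
  bounce: vy ← 0.55·1.203 = 0.662

1 4.196 28.580 56.560
2 2.630 8.645 92.011
3 1.446 2.615 111.509
4 0.796 0.791 122.233
5 0.438 0.239 128.131
6 0.241 0.072 131.375
final: 131.375 0.662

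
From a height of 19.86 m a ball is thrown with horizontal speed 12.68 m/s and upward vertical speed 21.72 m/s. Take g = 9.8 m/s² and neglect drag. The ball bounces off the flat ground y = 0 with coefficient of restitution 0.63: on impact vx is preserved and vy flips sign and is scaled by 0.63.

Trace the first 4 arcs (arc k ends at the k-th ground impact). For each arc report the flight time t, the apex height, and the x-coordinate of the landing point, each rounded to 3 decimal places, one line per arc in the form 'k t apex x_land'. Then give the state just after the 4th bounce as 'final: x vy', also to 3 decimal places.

1 5.211 43.929 66.069
2 3.773 17.436 113.907
3 2.377 6.920 144.045
4 1.497 2.747 163.031
final: 163.031 4.622

Arc 1: start y=19.860, vy=21.720 → t=5.211, apex=43.929, x_land=66.069, impact vy=-29.343
  bounce: vy ← 0.63·29.343 = 18.486
Arc 2: start y=0.000, vy=18.486 → t=3.773, apex=17.436, x_land=113.907, impact vy=-18.486
  bounce: vy ← 0.63·18.486 = 11.646
Arc 3: start y=0.000, vy=11.646 → t=2.377, apex=6.920, x_land=144.045, impact vy=-11.646
  bounce: vy ← 0.63·11.646 = 7.337
Arc 4: start y=0.000, vy=7.337 → t=1.497, apex=2.747, x_land=163.031, impact vy=-7.337
  bounce: vy ← 0.63·7.337 = 4.622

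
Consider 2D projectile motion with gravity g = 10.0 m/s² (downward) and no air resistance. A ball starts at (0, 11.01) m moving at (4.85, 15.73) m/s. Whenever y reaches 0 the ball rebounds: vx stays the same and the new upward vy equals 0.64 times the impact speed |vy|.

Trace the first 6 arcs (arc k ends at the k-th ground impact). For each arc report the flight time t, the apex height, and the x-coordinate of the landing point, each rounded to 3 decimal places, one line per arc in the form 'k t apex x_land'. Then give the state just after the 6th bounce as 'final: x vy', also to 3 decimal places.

1 3.735 23.382 18.117
2 2.768 9.577 31.542
3 1.772 3.923 40.134
4 1.134 1.607 45.632
5 0.726 0.658 49.152
6 0.464 0.270 51.404
final: 51.404 1.486

Arc 1: start y=11.010, vy=15.730 → t=3.735, apex=23.382, x_land=18.117, impact vy=-21.625
  bounce: vy ← 0.64·21.625 = 13.840
Arc 2: start y=0.000, vy=13.840 → t=2.768, apex=9.577, x_land=31.542, impact vy=-13.840
  bounce: vy ← 0.64·13.840 = 8.858
Arc 3: start y=0.000, vy=8.858 → t=1.772, apex=3.923, x_land=40.134, impact vy=-8.858
  bounce: vy ← 0.64·8.858 = 5.669
Arc 4: start y=0.000, vy=5.669 → t=1.134, apex=1.607, x_land=45.632, impact vy=-5.669
  bounce: vy ← 0.64·5.669 = 3.628
Arc 5: start y=0.000, vy=3.628 → t=0.726, apex=0.658, x_land=49.152, impact vy=-3.628
  bounce: vy ← 0.64·3.628 = 2.322
Arc 6: start y=0.000, vy=2.322 → t=0.464, apex=0.270, x_land=51.404, impact vy=-2.322
  bounce: vy ← 0.64·2.322 = 1.486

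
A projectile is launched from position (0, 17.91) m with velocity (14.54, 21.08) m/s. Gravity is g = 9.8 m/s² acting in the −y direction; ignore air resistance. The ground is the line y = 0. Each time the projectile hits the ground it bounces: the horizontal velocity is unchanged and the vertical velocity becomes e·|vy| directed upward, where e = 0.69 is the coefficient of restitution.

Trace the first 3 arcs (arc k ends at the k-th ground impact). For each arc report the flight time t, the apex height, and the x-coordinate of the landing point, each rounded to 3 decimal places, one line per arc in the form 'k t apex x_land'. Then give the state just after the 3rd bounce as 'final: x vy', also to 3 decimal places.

1 5.029 40.582 73.120
2 3.971 19.321 130.864
3 2.740 9.199 170.708
final: 170.708 9.265

Arc 1: start y=17.910, vy=21.080 → t=5.029, apex=40.582, x_land=73.120, impact vy=-28.203
  bounce: vy ← 0.69·28.203 = 19.460
Arc 2: start y=0.000, vy=19.460 → t=3.971, apex=19.321, x_land=130.864, impact vy=-19.460
  bounce: vy ← 0.69·19.460 = 13.427
Arc 3: start y=0.000, vy=13.427 → t=2.740, apex=9.199, x_land=170.708, impact vy=-13.427
  bounce: vy ← 0.69·13.427 = 9.265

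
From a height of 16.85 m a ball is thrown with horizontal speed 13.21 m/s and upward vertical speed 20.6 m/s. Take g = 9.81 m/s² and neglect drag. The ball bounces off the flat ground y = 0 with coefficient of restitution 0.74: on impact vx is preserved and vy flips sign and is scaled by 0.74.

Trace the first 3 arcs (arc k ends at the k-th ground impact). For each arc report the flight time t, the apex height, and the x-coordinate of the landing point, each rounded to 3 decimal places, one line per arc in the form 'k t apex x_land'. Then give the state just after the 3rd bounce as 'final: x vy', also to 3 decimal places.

Arc 1: start y=16.850, vy=20.600 → t=4.901, apex=38.479, x_land=64.739, impact vy=-27.476
  bounce: vy ← 0.74·27.476 = 20.333
Arc 2: start y=0.000, vy=20.333 → t=4.145, apex=21.071, x_land=119.498, impact vy=-20.333
  bounce: vy ← 0.74·20.333 = 15.046
Arc 3: start y=0.000, vy=15.046 → t=3.068, apex=11.539, x_land=160.020, impact vy=-15.046
  bounce: vy ← 0.74·15.046 = 11.134

1 4.901 38.479 64.739
2 4.145 21.071 119.498
3 3.068 11.539 160.020
final: 160.020 11.134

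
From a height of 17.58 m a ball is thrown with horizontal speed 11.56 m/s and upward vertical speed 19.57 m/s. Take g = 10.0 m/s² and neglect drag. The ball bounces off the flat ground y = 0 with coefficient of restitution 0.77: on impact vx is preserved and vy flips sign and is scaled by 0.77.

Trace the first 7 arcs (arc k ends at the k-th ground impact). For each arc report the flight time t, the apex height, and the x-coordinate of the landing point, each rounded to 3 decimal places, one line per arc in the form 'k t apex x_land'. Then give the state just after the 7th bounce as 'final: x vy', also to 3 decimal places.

1 4.667 36.729 53.954
2 4.174 21.777 102.204
3 3.214 12.911 139.357
4 2.475 7.655 167.965
5 1.906 4.539 189.993
6 1.467 2.691 206.954
7 1.130 1.596 220.014
final: 220.014 4.350

Arc 1: start y=17.580, vy=19.570 → t=4.667, apex=36.729, x_land=53.954, impact vy=-27.103
  bounce: vy ← 0.77·27.103 = 20.869
Arc 2: start y=0.000, vy=20.869 → t=4.174, apex=21.777, x_land=102.204, impact vy=-20.869
  bounce: vy ← 0.77·20.869 = 16.070
Arc 3: start y=0.000, vy=16.070 → t=3.214, apex=12.911, x_land=139.357, impact vy=-16.070
  bounce: vy ← 0.77·16.070 = 12.374
Arc 4: start y=0.000, vy=12.374 → t=2.475, apex=7.655, x_land=167.965, impact vy=-12.374
  bounce: vy ← 0.77·12.374 = 9.528
Arc 5: start y=0.000, vy=9.528 → t=1.906, apex=4.539, x_land=189.993, impact vy=-9.528
  bounce: vy ← 0.77·9.528 = 7.336
Arc 6: start y=0.000, vy=7.336 → t=1.467, apex=2.691, x_land=206.954, impact vy=-7.336
  bounce: vy ← 0.77·7.336 = 5.649
Arc 7: start y=0.000, vy=5.649 → t=1.130, apex=1.596, x_land=220.014, impact vy=-5.649
  bounce: vy ← 0.77·5.649 = 4.350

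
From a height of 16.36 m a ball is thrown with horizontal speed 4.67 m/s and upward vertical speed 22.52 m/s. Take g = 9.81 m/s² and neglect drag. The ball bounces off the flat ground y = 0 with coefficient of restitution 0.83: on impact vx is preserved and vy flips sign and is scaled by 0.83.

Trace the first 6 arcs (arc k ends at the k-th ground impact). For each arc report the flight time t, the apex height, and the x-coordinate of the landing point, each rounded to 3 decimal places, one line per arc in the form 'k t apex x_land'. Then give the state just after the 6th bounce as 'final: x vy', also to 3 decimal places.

1 5.229 42.209 24.420
2 4.870 29.078 47.161
3 4.042 20.032 66.036
4 3.355 13.800 81.702
5 2.784 9.507 94.705
6 2.311 6.549 105.497
final: 105.497 9.408

Arc 1: start y=16.360, vy=22.520 → t=5.229, apex=42.209, x_land=24.420, impact vy=-28.777
  bounce: vy ← 0.83·28.777 = 23.885
Arc 2: start y=0.000, vy=23.885 → t=4.870, apex=29.078, x_land=47.161, impact vy=-23.885
  bounce: vy ← 0.83·23.885 = 19.825
Arc 3: start y=0.000, vy=19.825 → t=4.042, apex=20.032, x_land=66.036, impact vy=-19.825
  bounce: vy ← 0.83·19.825 = 16.454
Arc 4: start y=0.000, vy=16.454 → t=3.355, apex=13.800, x_land=81.702, impact vy=-16.454
  bounce: vy ← 0.83·16.454 = 13.657
Arc 5: start y=0.000, vy=13.657 → t=2.784, apex=9.507, x_land=94.705, impact vy=-13.657
  bounce: vy ← 0.83·13.657 = 11.335
Arc 6: start y=0.000, vy=11.335 → t=2.311, apex=6.549, x_land=105.497, impact vy=-11.335
  bounce: vy ← 0.83·11.335 = 9.408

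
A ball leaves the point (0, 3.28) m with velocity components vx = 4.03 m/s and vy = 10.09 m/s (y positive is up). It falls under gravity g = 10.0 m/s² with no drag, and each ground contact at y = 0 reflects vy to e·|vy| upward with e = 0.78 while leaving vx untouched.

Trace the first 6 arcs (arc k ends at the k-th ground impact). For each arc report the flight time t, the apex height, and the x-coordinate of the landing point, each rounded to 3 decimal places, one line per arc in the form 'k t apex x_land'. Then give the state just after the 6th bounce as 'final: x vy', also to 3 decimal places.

1 2.303 8.370 9.281
2 2.018 5.093 17.415
3 1.574 3.098 23.760
4 1.228 1.885 28.708
5 0.958 1.147 32.569
6 0.747 0.698 35.579
final: 35.579 2.914

Arc 1: start y=3.280, vy=10.090 → t=2.303, apex=8.370, x_land=9.281, impact vy=-12.939
  bounce: vy ← 0.78·12.939 = 10.092
Arc 2: start y=0.000, vy=10.092 → t=2.018, apex=5.093, x_land=17.415, impact vy=-10.092
  bounce: vy ← 0.78·10.092 = 7.872
Arc 3: start y=0.000, vy=7.872 → t=1.574, apex=3.098, x_land=23.760, impact vy=-7.872
  bounce: vy ← 0.78·7.872 = 6.140
Arc 4: start y=0.000, vy=6.140 → t=1.228, apex=1.885, x_land=28.708, impact vy=-6.140
  bounce: vy ← 0.78·6.140 = 4.789
Arc 5: start y=0.000, vy=4.789 → t=0.958, apex=1.147, x_land=32.569, impact vy=-4.789
  bounce: vy ← 0.78·4.789 = 3.736
Arc 6: start y=0.000, vy=3.736 → t=0.747, apex=0.698, x_land=35.579, impact vy=-3.736
  bounce: vy ← 0.78·3.736 = 2.914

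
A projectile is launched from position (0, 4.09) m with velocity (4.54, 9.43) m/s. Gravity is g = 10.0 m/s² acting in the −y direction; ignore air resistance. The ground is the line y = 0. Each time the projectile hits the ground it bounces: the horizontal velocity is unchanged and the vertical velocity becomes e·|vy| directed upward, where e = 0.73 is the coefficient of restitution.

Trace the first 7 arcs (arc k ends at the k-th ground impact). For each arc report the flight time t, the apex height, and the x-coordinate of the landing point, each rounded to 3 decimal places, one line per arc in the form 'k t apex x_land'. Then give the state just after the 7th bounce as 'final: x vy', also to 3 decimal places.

1 2.250 8.536 10.213
2 1.908 4.549 18.874
3 1.393 2.424 25.196
4 1.017 1.292 29.812
5 0.742 0.688 33.181
6 0.542 0.367 35.640
7 0.395 0.195 37.436
final: 37.436 1.443

Arc 1: start y=4.090, vy=9.430 → t=2.250, apex=8.536, x_land=10.213, impact vy=-13.066
  bounce: vy ← 0.73·13.066 = 9.538
Arc 2: start y=0.000, vy=9.538 → t=1.908, apex=4.549, x_land=18.874, impact vy=-9.538
  bounce: vy ← 0.73·9.538 = 6.963
Arc 3: start y=0.000, vy=6.963 → t=1.393, apex=2.424, x_land=25.196, impact vy=-6.963
  bounce: vy ← 0.73·6.963 = 5.083
Arc 4: start y=0.000, vy=5.083 → t=1.017, apex=1.292, x_land=29.812, impact vy=-5.083
  bounce: vy ← 0.73·5.083 = 3.711
Arc 5: start y=0.000, vy=3.711 → t=0.742, apex=0.688, x_land=33.181, impact vy=-3.711
  bounce: vy ← 0.73·3.711 = 2.709
Arc 6: start y=0.000, vy=2.709 → t=0.542, apex=0.367, x_land=35.640, impact vy=-2.709
  bounce: vy ← 0.73·2.709 = 1.977
Arc 7: start y=0.000, vy=1.977 → t=0.395, apex=0.195, x_land=37.436, impact vy=-1.977
  bounce: vy ← 0.73·1.977 = 1.443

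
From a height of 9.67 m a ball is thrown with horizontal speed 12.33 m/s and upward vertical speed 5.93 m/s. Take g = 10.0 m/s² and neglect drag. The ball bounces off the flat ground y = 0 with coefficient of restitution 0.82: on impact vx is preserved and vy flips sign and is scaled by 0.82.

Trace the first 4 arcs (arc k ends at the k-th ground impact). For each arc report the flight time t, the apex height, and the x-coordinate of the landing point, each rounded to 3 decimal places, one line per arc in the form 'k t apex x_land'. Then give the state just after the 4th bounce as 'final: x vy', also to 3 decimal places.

Arc 1: start y=9.670, vy=5.930 → t=2.105, apex=11.428, x_land=25.953, impact vy=-15.118
  bounce: vy ← 0.82·15.118 = 12.397
Arc 2: start y=0.000, vy=12.397 → t=2.479, apex=7.684, x_land=56.524, impact vy=-12.397
  bounce: vy ← 0.82·12.397 = 10.166
Arc 3: start y=0.000, vy=10.166 → t=2.033, apex=5.167, x_land=81.592, impact vy=-10.166
  bounce: vy ← 0.82·10.166 = 8.336
Arc 4: start y=0.000, vy=8.336 → t=1.667, apex=3.474, x_land=102.148, impact vy=-8.336
  bounce: vy ← 0.82·8.336 = 6.835

1 2.105 11.428 25.953
2 2.479 7.684 56.524
3 2.033 5.167 81.592
4 1.667 3.474 102.148
final: 102.148 6.835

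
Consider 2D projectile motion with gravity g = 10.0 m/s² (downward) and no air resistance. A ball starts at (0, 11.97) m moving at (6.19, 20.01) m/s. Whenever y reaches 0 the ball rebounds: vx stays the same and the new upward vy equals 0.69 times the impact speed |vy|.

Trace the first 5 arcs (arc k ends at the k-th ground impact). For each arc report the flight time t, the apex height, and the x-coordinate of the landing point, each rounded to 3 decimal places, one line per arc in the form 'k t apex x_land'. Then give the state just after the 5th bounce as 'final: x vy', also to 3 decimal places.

Arc 1: start y=11.970, vy=20.010 → t=4.530, apex=31.990, x_land=28.043, impact vy=-25.294
  bounce: vy ← 0.69·25.294 = 17.453
Arc 2: start y=0.000, vy=17.453 → t=3.491, apex=15.230, x_land=49.650, impact vy=-17.453
  bounce: vy ← 0.69·17.453 = 12.043
Arc 3: start y=0.000, vy=12.043 → t=2.409, apex=7.251, x_land=64.559, impact vy=-12.043
  bounce: vy ← 0.69·12.043 = 8.309
Arc 4: start y=0.000, vy=8.309 → t=1.662, apex=3.452, x_land=74.846, impact vy=-8.309
  bounce: vy ← 0.69·8.309 = 5.733
Arc 5: start y=0.000, vy=5.733 → t=1.147, apex=1.644, x_land=81.944, impact vy=-5.733
  bounce: vy ← 0.69·5.733 = 3.956

1 4.530 31.990 28.043
2 3.491 15.230 49.650
3 2.409 7.251 64.559
4 1.662 3.452 74.846
5 1.147 1.644 81.944
final: 81.944 3.956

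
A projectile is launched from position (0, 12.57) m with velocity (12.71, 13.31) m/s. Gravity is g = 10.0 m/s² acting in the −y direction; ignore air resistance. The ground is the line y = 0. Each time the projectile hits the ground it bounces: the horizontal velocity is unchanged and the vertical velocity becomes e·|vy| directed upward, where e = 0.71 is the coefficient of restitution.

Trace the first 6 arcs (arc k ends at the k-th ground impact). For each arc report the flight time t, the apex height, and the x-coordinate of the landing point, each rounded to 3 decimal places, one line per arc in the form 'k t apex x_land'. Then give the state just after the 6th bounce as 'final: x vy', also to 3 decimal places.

Arc 1: start y=12.570, vy=13.310 → t=3.401, apex=21.428, x_land=43.229, impact vy=-20.702
  bounce: vy ← 0.71·20.702 = 14.698
Arc 2: start y=0.000, vy=14.698 → t=2.940, apex=10.802, x_land=80.591, impact vy=-14.698
  bounce: vy ← 0.71·14.698 = 10.436
Arc 3: start y=0.000, vy=10.436 → t=2.087, apex=5.445, x_land=107.119, impact vy=-10.436
  bounce: vy ← 0.71·10.436 = 7.409
Arc 4: start y=0.000, vy=7.409 → t=1.482, apex=2.745, x_land=125.953, impact vy=-7.409
  bounce: vy ← 0.71·7.409 = 5.261
Arc 5: start y=0.000, vy=5.261 → t=1.052, apex=1.384, x_land=139.326, impact vy=-5.261
  bounce: vy ← 0.71·5.261 = 3.735
Arc 6: start y=0.000, vy=3.735 → t=0.747, apex=0.698, x_land=148.820, impact vy=-3.735
  bounce: vy ← 0.71·3.735 = 2.652

1 3.401 21.428 43.229
2 2.940 10.802 80.591
3 2.087 5.445 107.119
4 1.482 2.745 125.953
5 1.052 1.384 139.326
6 0.747 0.698 148.820
final: 148.820 2.652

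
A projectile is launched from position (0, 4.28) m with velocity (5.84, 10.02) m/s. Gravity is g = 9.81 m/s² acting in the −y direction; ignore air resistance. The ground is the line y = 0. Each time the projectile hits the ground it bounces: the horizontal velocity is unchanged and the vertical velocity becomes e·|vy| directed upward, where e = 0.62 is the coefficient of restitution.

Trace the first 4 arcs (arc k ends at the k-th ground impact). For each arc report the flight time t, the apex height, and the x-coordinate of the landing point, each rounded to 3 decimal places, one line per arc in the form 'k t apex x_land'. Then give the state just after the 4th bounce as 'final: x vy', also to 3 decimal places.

1 2.406 9.397 14.048
2 1.716 3.612 24.072
3 1.064 1.389 30.286
4 0.660 0.534 34.139
final: 34.139 2.006

Arc 1: start y=4.280, vy=10.020 → t=2.406, apex=9.397, x_land=14.048, impact vy=-13.578
  bounce: vy ← 0.62·13.578 = 8.419
Arc 2: start y=0.000, vy=8.419 → t=1.716, apex=3.612, x_land=24.072, impact vy=-8.419
  bounce: vy ← 0.62·8.419 = 5.220
Arc 3: start y=0.000, vy=5.220 → t=1.064, apex=1.389, x_land=30.286, impact vy=-5.220
  bounce: vy ← 0.62·5.220 = 3.236
Arc 4: start y=0.000, vy=3.236 → t=0.660, apex=0.534, x_land=34.139, impact vy=-3.236
  bounce: vy ← 0.62·3.236 = 2.006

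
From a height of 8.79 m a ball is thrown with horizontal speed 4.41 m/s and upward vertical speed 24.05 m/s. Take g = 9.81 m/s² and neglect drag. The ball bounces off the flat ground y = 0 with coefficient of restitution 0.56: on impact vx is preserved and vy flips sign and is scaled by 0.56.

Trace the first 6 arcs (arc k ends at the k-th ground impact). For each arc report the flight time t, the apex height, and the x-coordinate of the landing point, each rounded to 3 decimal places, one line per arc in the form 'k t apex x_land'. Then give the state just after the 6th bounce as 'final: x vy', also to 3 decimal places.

1 5.245 38.270 23.130
2 3.128 12.002 36.926
3 1.752 3.764 44.652
4 0.981 1.180 48.979
5 0.549 0.370 51.402
6 0.308 0.116 52.758
final: 52.758 0.845

Arc 1: start y=8.790, vy=24.050 → t=5.245, apex=38.270, x_land=23.130, impact vy=-27.402
  bounce: vy ← 0.56·27.402 = 15.345
Arc 2: start y=0.000, vy=15.345 → t=3.128, apex=12.002, x_land=36.926, impact vy=-15.345
  bounce: vy ← 0.56·15.345 = 8.593
Arc 3: start y=0.000, vy=8.593 → t=1.752, apex=3.764, x_land=44.652, impact vy=-8.593
  bounce: vy ← 0.56·8.593 = 4.812
Arc 4: start y=0.000, vy=4.812 → t=0.981, apex=1.180, x_land=48.979, impact vy=-4.812
  bounce: vy ← 0.56·4.812 = 2.695
Arc 5: start y=0.000, vy=2.695 → t=0.549, apex=0.370, x_land=51.402, impact vy=-2.695
  bounce: vy ← 0.56·2.695 = 1.509
Arc 6: start y=0.000, vy=1.509 → t=0.308, apex=0.116, x_land=52.758, impact vy=-1.509
  bounce: vy ← 0.56·1.509 = 0.845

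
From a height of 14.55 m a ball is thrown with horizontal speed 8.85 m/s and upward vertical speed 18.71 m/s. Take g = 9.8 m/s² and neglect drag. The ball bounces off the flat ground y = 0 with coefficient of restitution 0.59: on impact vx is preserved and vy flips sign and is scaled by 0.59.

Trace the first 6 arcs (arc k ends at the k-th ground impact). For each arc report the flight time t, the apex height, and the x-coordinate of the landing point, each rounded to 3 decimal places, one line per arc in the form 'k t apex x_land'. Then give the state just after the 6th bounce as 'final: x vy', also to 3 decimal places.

1 4.481 32.410 39.657
2 3.035 11.282 66.515
3 1.791 3.927 82.361
4 1.056 1.367 91.710
5 0.623 0.476 97.226
6 0.368 0.166 100.481
final: 100.481 1.063

Arc 1: start y=14.550, vy=18.710 → t=4.481, apex=32.410, x_land=39.657, impact vy=-25.204
  bounce: vy ← 0.59·25.204 = 14.870
Arc 2: start y=0.000, vy=14.870 → t=3.035, apex=11.282, x_land=66.515, impact vy=-14.870
  bounce: vy ← 0.59·14.870 = 8.774
Arc 3: start y=0.000, vy=8.774 → t=1.791, apex=3.927, x_land=82.361, impact vy=-8.774
  bounce: vy ← 0.59·8.774 = 5.176
Arc 4: start y=0.000, vy=5.176 → t=1.056, apex=1.367, x_land=91.710, impact vy=-5.176
  bounce: vy ← 0.59·5.176 = 3.054
Arc 5: start y=0.000, vy=3.054 → t=0.623, apex=0.476, x_land=97.226, impact vy=-3.054
  bounce: vy ← 0.59·3.054 = 1.802
Arc 6: start y=0.000, vy=1.802 → t=0.368, apex=0.166, x_land=100.481, impact vy=-1.802
  bounce: vy ← 0.59·1.802 = 1.063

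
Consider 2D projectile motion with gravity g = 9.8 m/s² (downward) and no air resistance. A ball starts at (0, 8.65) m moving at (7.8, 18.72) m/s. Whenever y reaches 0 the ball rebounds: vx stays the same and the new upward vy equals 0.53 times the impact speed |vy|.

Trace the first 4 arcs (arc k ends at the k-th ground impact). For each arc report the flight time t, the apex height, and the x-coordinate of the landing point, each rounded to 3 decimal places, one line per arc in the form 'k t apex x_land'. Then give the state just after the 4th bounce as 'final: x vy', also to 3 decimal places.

Arc 1: start y=8.650, vy=18.720 → t=4.237, apex=26.530, x_land=33.049, impact vy=-22.803
  bounce: vy ← 0.53·22.803 = 12.086
Arc 2: start y=0.000, vy=12.086 → t=2.466, apex=7.452, x_land=52.287, impact vy=-12.086
  bounce: vy ← 0.53·12.086 = 6.405
Arc 3: start y=0.000, vy=6.405 → t=1.307, apex=2.093, x_land=62.484, impact vy=-6.405
  bounce: vy ← 0.53·6.405 = 3.395
Arc 4: start y=0.000, vy=3.395 → t=0.693, apex=0.588, x_land=67.888, impact vy=-3.395
  bounce: vy ← 0.53·3.395 = 1.799

1 4.237 26.530 33.049
2 2.466 7.452 52.287
3 1.307 2.093 62.484
4 0.693 0.588 67.888
final: 67.888 1.799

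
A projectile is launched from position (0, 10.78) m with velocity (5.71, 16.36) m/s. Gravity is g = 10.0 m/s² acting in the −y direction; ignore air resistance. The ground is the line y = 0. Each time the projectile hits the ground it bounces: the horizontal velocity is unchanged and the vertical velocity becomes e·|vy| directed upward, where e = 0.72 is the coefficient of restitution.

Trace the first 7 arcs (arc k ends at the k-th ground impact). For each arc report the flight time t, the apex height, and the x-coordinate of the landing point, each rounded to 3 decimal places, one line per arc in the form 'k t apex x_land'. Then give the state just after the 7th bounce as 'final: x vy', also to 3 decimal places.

1 3.834 24.162 21.894
2 3.166 12.526 39.969
3 2.279 6.493 52.983
4 1.641 3.366 62.353
5 1.182 1.745 69.100
6 0.851 0.905 73.958
7 0.613 0.469 77.455
final: 77.455 2.205

Arc 1: start y=10.780, vy=16.360 → t=3.834, apex=24.162, x_land=21.894, impact vy=-21.983
  bounce: vy ← 0.72·21.983 = 15.828
Arc 2: start y=0.000, vy=15.828 → t=3.166, apex=12.526, x_land=39.969, impact vy=-15.828
  bounce: vy ← 0.72·15.828 = 11.396
Arc 3: start y=0.000, vy=11.396 → t=2.279, apex=6.493, x_land=52.983, impact vy=-11.396
  bounce: vy ← 0.72·11.396 = 8.205
Arc 4: start y=0.000, vy=8.205 → t=1.641, apex=3.366, x_land=62.353, impact vy=-8.205
  bounce: vy ← 0.72·8.205 = 5.908
Arc 5: start y=0.000, vy=5.908 → t=1.182, apex=1.745, x_land=69.100, impact vy=-5.908
  bounce: vy ← 0.72·5.908 = 4.254
Arc 6: start y=0.000, vy=4.254 → t=0.851, apex=0.905, x_land=73.958, impact vy=-4.254
  bounce: vy ← 0.72·4.254 = 3.063
Arc 7: start y=0.000, vy=3.063 → t=0.613, apex=0.469, x_land=77.455, impact vy=-3.063
  bounce: vy ← 0.72·3.063 = 2.205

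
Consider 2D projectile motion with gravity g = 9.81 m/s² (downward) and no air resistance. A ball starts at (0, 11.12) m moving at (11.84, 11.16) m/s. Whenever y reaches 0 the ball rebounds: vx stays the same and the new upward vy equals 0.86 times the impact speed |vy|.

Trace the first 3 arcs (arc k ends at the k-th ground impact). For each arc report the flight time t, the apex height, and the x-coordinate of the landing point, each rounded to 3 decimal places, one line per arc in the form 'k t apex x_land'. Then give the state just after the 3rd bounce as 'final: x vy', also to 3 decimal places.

1 3.025 17.468 35.813
2 3.246 12.919 74.244
3 2.791 9.555 107.294
final: 107.294 11.775

Arc 1: start y=11.120, vy=11.160 → t=3.025, apex=17.468, x_land=35.813, impact vy=-18.513
  bounce: vy ← 0.86·18.513 = 15.921
Arc 2: start y=0.000, vy=15.921 → t=3.246, apex=12.919, x_land=74.244, impact vy=-15.921
  bounce: vy ← 0.86·15.921 = 13.692
Arc 3: start y=0.000, vy=13.692 → t=2.791, apex=9.555, x_land=107.294, impact vy=-13.692
  bounce: vy ← 0.86·13.692 = 11.775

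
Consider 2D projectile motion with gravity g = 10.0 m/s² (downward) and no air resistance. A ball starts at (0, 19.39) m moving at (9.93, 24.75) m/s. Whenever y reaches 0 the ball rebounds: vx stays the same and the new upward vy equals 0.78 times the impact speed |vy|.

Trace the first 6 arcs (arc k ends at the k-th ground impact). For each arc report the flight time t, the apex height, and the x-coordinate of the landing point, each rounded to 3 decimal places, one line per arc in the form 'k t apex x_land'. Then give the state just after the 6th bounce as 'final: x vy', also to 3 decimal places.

Arc 1: start y=19.390, vy=24.750 → t=5.638, apex=50.018, x_land=55.984, impact vy=-31.629
  bounce: vy ← 0.78·31.629 = 24.670
Arc 2: start y=0.000, vy=24.670 → t=4.934, apex=30.431, x_land=104.979, impact vy=-24.670
  bounce: vy ← 0.78·24.670 = 19.243
Arc 3: start y=0.000, vy=19.243 → t=3.849, apex=18.514, x_land=143.195, impact vy=-19.243
  bounce: vy ← 0.78·19.243 = 15.009
Arc 4: start y=0.000, vy=15.009 → t=3.002, apex=11.264, x_land=173.004, impact vy=-15.009
  bounce: vy ← 0.78·15.009 = 11.707
Arc 5: start y=0.000, vy=11.707 → t=2.341, apex=6.853, x_land=196.254, impact vy=-11.707
  bounce: vy ← 0.78·11.707 = 9.132
Arc 6: start y=0.000, vy=9.132 → t=1.826, apex=4.169, x_land=214.390, impact vy=-9.132
  bounce: vy ← 0.78·9.132 = 7.123

1 5.638 50.018 55.984
2 4.934 30.431 104.979
3 3.849 18.514 143.195
4 3.002 11.264 173.004
5 2.341 6.853 196.254
6 1.826 4.169 214.390
final: 214.390 7.123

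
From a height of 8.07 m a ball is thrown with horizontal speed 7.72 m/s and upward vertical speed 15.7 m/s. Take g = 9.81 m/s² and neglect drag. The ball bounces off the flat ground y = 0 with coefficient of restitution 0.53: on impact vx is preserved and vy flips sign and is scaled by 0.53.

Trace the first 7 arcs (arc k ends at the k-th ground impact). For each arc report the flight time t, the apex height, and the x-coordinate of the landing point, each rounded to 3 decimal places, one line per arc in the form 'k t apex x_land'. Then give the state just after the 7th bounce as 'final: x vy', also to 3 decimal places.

1 3.651 20.633 28.189
2 2.174 5.796 44.972
3 1.152 1.628 53.868
4 0.611 0.457 58.582
5 0.324 0.128 61.081
6 0.172 0.036 62.405
7 0.091 0.010 63.107
final: 63.107 0.236

Arc 1: start y=8.070, vy=15.700 → t=3.651, apex=20.633, x_land=28.189, impact vy=-20.120
  bounce: vy ← 0.53·20.120 = 10.664
Arc 2: start y=0.000, vy=10.664 → t=2.174, apex=5.796, x_land=44.972, impact vy=-10.664
  bounce: vy ← 0.53·10.664 = 5.652
Arc 3: start y=0.000, vy=5.652 → t=1.152, apex=1.628, x_land=53.868, impact vy=-5.652
  bounce: vy ← 0.53·5.652 = 2.995
Arc 4: start y=0.000, vy=2.995 → t=0.611, apex=0.457, x_land=58.582, impact vy=-2.995
  bounce: vy ← 0.53·2.995 = 1.588
Arc 5: start y=0.000, vy=1.588 → t=0.324, apex=0.128, x_land=61.081, impact vy=-1.588
  bounce: vy ← 0.53·1.588 = 0.841
Arc 6: start y=0.000, vy=0.841 → t=0.172, apex=0.036, x_land=62.405, impact vy=-0.841
  bounce: vy ← 0.53·0.841 = 0.446
Arc 7: start y=0.000, vy=0.446 → t=0.091, apex=0.010, x_land=63.107, impact vy=-0.446
  bounce: vy ← 0.53·0.446 = 0.236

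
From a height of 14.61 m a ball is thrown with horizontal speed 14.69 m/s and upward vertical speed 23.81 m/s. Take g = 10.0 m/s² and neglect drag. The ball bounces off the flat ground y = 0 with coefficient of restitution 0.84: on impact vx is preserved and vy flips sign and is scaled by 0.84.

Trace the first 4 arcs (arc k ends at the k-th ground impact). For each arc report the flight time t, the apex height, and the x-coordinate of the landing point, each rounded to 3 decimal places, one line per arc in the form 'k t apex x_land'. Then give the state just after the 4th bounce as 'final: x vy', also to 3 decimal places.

Arc 1: start y=14.610, vy=23.810 → t=5.312, apex=42.956, x_land=78.034, impact vy=-29.311
  bounce: vy ← 0.84·29.311 = 24.621
Arc 2: start y=0.000, vy=24.621 → t=4.924, apex=30.310, x_land=150.371, impact vy=-24.621
  bounce: vy ← 0.84·24.621 = 20.682
Arc 3: start y=0.000, vy=20.682 → t=4.136, apex=21.386, x_land=211.133, impact vy=-20.682
  bounce: vy ← 0.84·20.682 = 17.373
Arc 4: start y=0.000, vy=17.373 → t=3.475, apex=15.090, x_land=262.174, impact vy=-17.373
  bounce: vy ← 0.84·17.373 = 14.593

1 5.312 42.956 78.034
2 4.924 30.310 150.371
3 4.136 21.386 211.133
4 3.475 15.090 262.174
final: 262.174 14.593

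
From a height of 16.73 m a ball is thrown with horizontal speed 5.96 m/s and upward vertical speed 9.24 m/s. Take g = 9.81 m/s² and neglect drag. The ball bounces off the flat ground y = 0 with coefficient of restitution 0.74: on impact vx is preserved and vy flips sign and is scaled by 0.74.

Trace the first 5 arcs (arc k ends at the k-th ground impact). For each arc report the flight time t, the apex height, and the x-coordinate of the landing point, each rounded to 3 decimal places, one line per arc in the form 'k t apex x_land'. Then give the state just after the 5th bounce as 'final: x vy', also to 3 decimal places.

1 3.015 21.082 17.970
2 3.068 11.544 36.257
3 2.271 6.322 49.789
4 1.680 3.462 59.803
5 1.243 1.896 67.213
final: 67.213 4.513

Arc 1: start y=16.730, vy=9.240 → t=3.015, apex=21.082, x_land=17.970, impact vy=-20.338
  bounce: vy ← 0.74·20.338 = 15.050
Arc 2: start y=0.000, vy=15.050 → t=3.068, apex=11.544, x_land=36.257, impact vy=-15.050
  bounce: vy ← 0.74·15.050 = 11.137
Arc 3: start y=0.000, vy=11.137 → t=2.271, apex=6.322, x_land=49.789, impact vy=-11.137
  bounce: vy ← 0.74·11.137 = 8.241
Arc 4: start y=0.000, vy=8.241 → t=1.680, apex=3.462, x_land=59.803, impact vy=-8.241
  bounce: vy ← 0.74·8.241 = 6.099
Arc 5: start y=0.000, vy=6.099 → t=1.243, apex=1.896, x_land=67.213, impact vy=-6.099
  bounce: vy ← 0.74·6.099 = 4.513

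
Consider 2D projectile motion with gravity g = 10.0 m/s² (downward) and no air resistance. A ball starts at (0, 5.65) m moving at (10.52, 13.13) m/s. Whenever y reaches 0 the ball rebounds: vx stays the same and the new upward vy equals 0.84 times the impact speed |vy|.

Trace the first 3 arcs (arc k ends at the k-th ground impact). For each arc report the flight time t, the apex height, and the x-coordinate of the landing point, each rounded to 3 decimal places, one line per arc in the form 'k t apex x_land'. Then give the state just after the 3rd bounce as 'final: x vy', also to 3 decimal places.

1 3.002 14.270 31.585
2 2.838 10.069 61.442
3 2.384 7.105 86.522
final: 86.522 10.013

Arc 1: start y=5.650, vy=13.130 → t=3.002, apex=14.270, x_land=31.585, impact vy=-16.894
  bounce: vy ← 0.84·16.894 = 14.191
Arc 2: start y=0.000, vy=14.191 → t=2.838, apex=10.069, x_land=61.442, impact vy=-14.191
  bounce: vy ← 0.84·14.191 = 11.920
Arc 3: start y=0.000, vy=11.920 → t=2.384, apex=7.105, x_land=86.522, impact vy=-11.920
  bounce: vy ← 0.84·11.920 = 10.013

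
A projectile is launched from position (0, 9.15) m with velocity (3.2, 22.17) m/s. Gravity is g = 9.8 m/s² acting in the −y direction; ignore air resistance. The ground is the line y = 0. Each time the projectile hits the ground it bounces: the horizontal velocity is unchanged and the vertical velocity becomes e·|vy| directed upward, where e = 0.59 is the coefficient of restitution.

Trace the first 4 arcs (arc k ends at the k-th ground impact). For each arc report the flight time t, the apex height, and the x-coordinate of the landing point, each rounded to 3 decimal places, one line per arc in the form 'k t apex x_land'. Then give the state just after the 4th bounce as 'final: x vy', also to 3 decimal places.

1 4.905 34.227 15.697
2 3.119 11.914 25.676
3 1.840 4.147 31.564
4 1.086 1.444 35.038
final: 35.038 3.138

Arc 1: start y=9.150, vy=22.170 → t=4.905, apex=34.227, x_land=15.697, impact vy=-25.901
  bounce: vy ← 0.59·25.901 = 15.281
Arc 2: start y=0.000, vy=15.281 → t=3.119, apex=11.914, x_land=25.676, impact vy=-15.281
  bounce: vy ← 0.59·15.281 = 9.016
Arc 3: start y=0.000, vy=9.016 → t=1.840, apex=4.147, x_land=31.564, impact vy=-9.016
  bounce: vy ← 0.59·9.016 = 5.319
Arc 4: start y=0.000, vy=5.319 → t=1.086, apex=1.444, x_land=35.038, impact vy=-5.319
  bounce: vy ← 0.59·5.319 = 3.138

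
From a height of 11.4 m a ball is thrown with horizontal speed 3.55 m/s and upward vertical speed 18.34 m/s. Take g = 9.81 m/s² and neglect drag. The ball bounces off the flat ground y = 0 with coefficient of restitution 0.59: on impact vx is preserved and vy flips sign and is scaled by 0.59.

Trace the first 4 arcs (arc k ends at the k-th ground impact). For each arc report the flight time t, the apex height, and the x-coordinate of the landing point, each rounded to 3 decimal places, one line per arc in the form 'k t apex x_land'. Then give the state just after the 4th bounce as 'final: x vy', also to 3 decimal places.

Arc 1: start y=11.400, vy=18.340 → t=4.282, apex=28.544, x_land=15.201, impact vy=-23.665
  bounce: vy ← 0.59·23.665 = 13.962
Arc 2: start y=0.000, vy=13.962 → t=2.847, apex=9.936, x_land=25.306, impact vy=-13.962
  bounce: vy ← 0.59·13.962 = 8.238
Arc 3: start y=0.000, vy=8.238 → t=1.679, apex=3.459, x_land=31.268, impact vy=-8.238
  bounce: vy ← 0.59·8.238 = 4.860
Arc 4: start y=0.000, vy=4.860 → t=0.991, apex=1.204, x_land=34.785, impact vy=-4.860
  bounce: vy ← 0.59·4.860 = 2.868

1 4.282 28.544 15.201
2 2.847 9.936 25.306
3 1.679 3.459 31.268
4 0.991 1.204 34.785
final: 34.785 2.868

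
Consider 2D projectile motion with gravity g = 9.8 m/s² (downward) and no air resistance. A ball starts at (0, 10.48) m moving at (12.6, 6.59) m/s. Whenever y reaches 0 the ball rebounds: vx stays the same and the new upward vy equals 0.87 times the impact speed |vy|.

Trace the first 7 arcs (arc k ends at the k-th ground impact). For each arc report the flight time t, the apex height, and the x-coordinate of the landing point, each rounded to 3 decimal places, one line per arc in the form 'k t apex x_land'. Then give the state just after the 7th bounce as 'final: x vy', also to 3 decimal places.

1 2.282 12.696 28.754
2 2.801 9.609 64.044
3 2.437 7.273 94.747
4 2.120 5.505 121.457
5 1.844 4.167 144.696
6 1.605 3.154 164.913
7 1.396 2.387 182.503
final: 182.503 5.951

Arc 1: start y=10.480, vy=6.590 → t=2.282, apex=12.696, x_land=28.754, impact vy=-15.775
  bounce: vy ← 0.87·15.775 = 13.724
Arc 2: start y=0.000, vy=13.724 → t=2.801, apex=9.609, x_land=64.044, impact vy=-13.724
  bounce: vy ← 0.87·13.724 = 11.940
Arc 3: start y=0.000, vy=11.940 → t=2.437, apex=7.273, x_land=94.747, impact vy=-11.940
  bounce: vy ← 0.87·11.940 = 10.388
Arc 4: start y=0.000, vy=10.388 → t=2.120, apex=5.505, x_land=121.457, impact vy=-10.388
  bounce: vy ← 0.87·10.388 = 9.037
Arc 5: start y=0.000, vy=9.037 → t=1.844, apex=4.167, x_land=144.696, impact vy=-9.037
  bounce: vy ← 0.87·9.037 = 7.862
Arc 6: start y=0.000, vy=7.862 → t=1.605, apex=3.154, x_land=164.913, impact vy=-7.862
  bounce: vy ← 0.87·7.862 = 6.840
Arc 7: start y=0.000, vy=6.840 → t=1.396, apex=2.387, x_land=182.503, impact vy=-6.840
  bounce: vy ← 0.87·6.840 = 5.951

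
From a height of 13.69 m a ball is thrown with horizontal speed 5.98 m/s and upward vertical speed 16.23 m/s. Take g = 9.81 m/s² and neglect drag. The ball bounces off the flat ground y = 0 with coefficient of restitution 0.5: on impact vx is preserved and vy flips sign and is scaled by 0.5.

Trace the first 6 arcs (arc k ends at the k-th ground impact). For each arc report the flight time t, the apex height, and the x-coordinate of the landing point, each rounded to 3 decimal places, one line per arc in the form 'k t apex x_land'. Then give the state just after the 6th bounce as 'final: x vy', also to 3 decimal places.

1 4.006 27.116 23.954
2 2.351 6.779 38.014
3 1.176 1.695 45.044
4 0.588 0.424 48.559
5 0.294 0.106 50.317
6 0.147 0.026 51.195
final: 51.195 0.360

Arc 1: start y=13.690, vy=16.230 → t=4.006, apex=27.116, x_land=23.954, impact vy=-23.065
  bounce: vy ← 0.5·23.065 = 11.533
Arc 2: start y=0.000, vy=11.533 → t=2.351, apex=6.779, x_land=38.014, impact vy=-11.533
  bounce: vy ← 0.5·11.533 = 5.766
Arc 3: start y=0.000, vy=5.766 → t=1.176, apex=1.695, x_land=45.044, impact vy=-5.766
  bounce: vy ← 0.5·5.766 = 2.883
Arc 4: start y=0.000, vy=2.883 → t=0.588, apex=0.424, x_land=48.559, impact vy=-2.883
  bounce: vy ← 0.5·2.883 = 1.442
Arc 5: start y=0.000, vy=1.442 → t=0.294, apex=0.106, x_land=50.317, impact vy=-1.442
  bounce: vy ← 0.5·1.442 = 0.721
Arc 6: start y=0.000, vy=0.721 → t=0.147, apex=0.026, x_land=51.195, impact vy=-0.721
  bounce: vy ← 0.5·0.721 = 0.360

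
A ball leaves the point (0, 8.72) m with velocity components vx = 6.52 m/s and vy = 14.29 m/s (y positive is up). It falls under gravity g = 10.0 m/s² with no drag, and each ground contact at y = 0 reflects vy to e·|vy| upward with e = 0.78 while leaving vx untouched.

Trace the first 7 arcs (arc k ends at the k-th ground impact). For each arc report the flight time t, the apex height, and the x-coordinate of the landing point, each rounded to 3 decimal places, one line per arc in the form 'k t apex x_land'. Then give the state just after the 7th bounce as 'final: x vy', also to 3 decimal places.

1 3.375 18.930 22.004
2 3.035 11.517 41.794
3 2.368 7.007 57.231
4 1.847 4.263 69.272
5 1.440 2.594 78.664
6 1.124 1.578 85.989
7 0.876 0.960 91.703
final: 91.703 3.418

Arc 1: start y=8.720, vy=14.290 → t=3.375, apex=18.930, x_land=22.004, impact vy=-19.458
  bounce: vy ← 0.78·19.458 = 15.177
Arc 2: start y=0.000, vy=15.177 → t=3.035, apex=11.517, x_land=41.794, impact vy=-15.177
  bounce: vy ← 0.78·15.177 = 11.838
Arc 3: start y=0.000, vy=11.838 → t=2.368, apex=7.007, x_land=57.231, impact vy=-11.838
  bounce: vy ← 0.78·11.838 = 9.234
Arc 4: start y=0.000, vy=9.234 → t=1.847, apex=4.263, x_land=69.272, impact vy=-9.234
  bounce: vy ← 0.78·9.234 = 7.202
Arc 5: start y=0.000, vy=7.202 → t=1.440, apex=2.594, x_land=78.664, impact vy=-7.202
  bounce: vy ← 0.78·7.202 = 5.618
Arc 6: start y=0.000, vy=5.618 → t=1.124, apex=1.578, x_land=85.989, impact vy=-5.618
  bounce: vy ← 0.78·5.618 = 4.382
Arc 7: start y=0.000, vy=4.382 → t=0.876, apex=0.960, x_land=91.703, impact vy=-4.382
  bounce: vy ← 0.78·4.382 = 3.418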